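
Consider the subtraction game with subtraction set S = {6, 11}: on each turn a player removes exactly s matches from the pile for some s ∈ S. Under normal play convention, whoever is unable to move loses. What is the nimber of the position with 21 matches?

G(0) = 0
G(1) = mex{} = 0
G(2) = mex{} = 0
G(3) = mex{} = 0
G(4) = mex{} = 0
G(5) = mex{} = 0
G(6) = mex{0} = 1
G(7) = mex{0} = 1
G(8) = mex{0} = 1
G(9) = mex{0} = 1
G(10) = mex{0} = 1
G(11) = mex{0,0} = 1
G(12) = mex{1,0} = 2
G(13) = mex{1,0} = 2
G(14) = mex{1,0} = 2
G(15) = mex{1,0} = 2
G(16) = mex{1,0} = 2
G(17) = mex{1,1} = 0
G(18) = mex{2,1} = 0
G(19) = mex{2,1} = 0
G(20) = mex{2,1} = 0
G(21) = mex{2,1} = 0

0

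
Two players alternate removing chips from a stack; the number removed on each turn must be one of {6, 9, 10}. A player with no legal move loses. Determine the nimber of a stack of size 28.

n :  0  1  2  3  4  5  6  7  8  9 10 11 12 13 14 15 16 17 18 19 20 21 22 23 24 25 26 27 28
G :  0  0  0  0  0  0  1  1  1  1  1  1  2  2  2  2  0  0  0  0  0  0  1  1  1  1  1  1  2

2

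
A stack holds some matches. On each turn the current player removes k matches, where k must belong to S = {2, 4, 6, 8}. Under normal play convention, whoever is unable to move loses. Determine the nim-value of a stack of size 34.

2

n :  0  1  2  3  4  5  6  7  8  9 10 11 12 13 14 15 16 17 18 19 20 21 22 23 24 25 26 27 28 29 30 31 32 33 34
G :  0  0  1  1  2  2  3  3  4  4  0  0  1  1  2  2  3  3  4  4  0  0  1  1  2  2  3  3  4  4  0  0  1  1  2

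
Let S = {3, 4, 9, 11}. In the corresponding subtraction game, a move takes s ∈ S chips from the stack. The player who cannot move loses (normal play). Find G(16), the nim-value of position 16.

G(0) = 0
G(1) = mex{} = 0
G(2) = mex{} = 0
G(3) = mex{0} = 1
G(4) = mex{0,0} = 1
G(5) = mex{0,0} = 1
G(6) = mex{1,0} = 2
G(7) = mex{1,1} = 0
G(8) = mex{1,1} = 0
G(9) = mex{2,1,0} = 3
G(10) = mex{0,2,0} = 1
G(11) = mex{0,0,0,0} = 1
G(12) = mex{3,0,1,0} = 2
G(13) = mex{1,3,1,0} = 2
G(14) = mex{1,1,1,1} = 0
G(15) = mex{2,1,2,1} = 0
G(16) = mex{2,2,0,1} = 3

3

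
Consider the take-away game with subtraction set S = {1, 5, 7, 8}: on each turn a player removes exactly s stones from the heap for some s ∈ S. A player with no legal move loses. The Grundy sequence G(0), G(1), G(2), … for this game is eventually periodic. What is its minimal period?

n :  0  1  2  3  4  5  6  7  8  9 10 11 12 13 14 15 16 17 18 19 20 21 22 23 24 25 26 27 28 29 30 31
G :  0  1  0  1  0  1  0  1  2  3  2  3  2  3  2  0  1  0  1  0  1  0  1  2  3  2  3  2  3  2  0  1
G(n+15) = G(n) holds for n = 0,…,7 (a full window of length max(S) = 8), so the sequence is purely periodic with period 15.

15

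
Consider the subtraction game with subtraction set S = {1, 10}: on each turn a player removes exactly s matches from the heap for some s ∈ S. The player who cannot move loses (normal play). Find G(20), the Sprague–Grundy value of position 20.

n :  0  1  2  3  4  5  6  7  8  9 10 11 12 13 14 15 16 17 18 19 20
G :  0  1  0  1  0  1  0  1  0  1  2  0  1  0  1  0  1  0  1  0  1

1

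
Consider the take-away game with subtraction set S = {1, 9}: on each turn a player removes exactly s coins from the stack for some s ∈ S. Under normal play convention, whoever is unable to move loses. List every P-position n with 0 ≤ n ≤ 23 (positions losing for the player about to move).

0, 2, 4, 6, 8, 10, 12, 14, 16, 18, 20, 22

G(0) = 0
G(1) = mex{0} = 1
G(2) = mex{1} = 0
G(3) = mex{0} = 1
G(4) = mex{1} = 0
G(5) = mex{0} = 1
G(6) = mex{1} = 0
G(7) = mex{0} = 1
G(8) = mex{1} = 0
G(9) = mex{0,0} = 1
G(10) = mex{1,1} = 0
G(11) = mex{0,0} = 1
G(12) = mex{1,1} = 0
G(13) = mex{0,0} = 1
G(14) = mex{1,1} = 0
G(15) = mex{0,0} = 1
G(16) = mex{1,1} = 0
G(17) = mex{0,0} = 1
G(18) = mex{1,1} = 0
G(19) = mex{0,0} = 1
G(20) = mex{1,1} = 0
G(21) = mex{0,0} = 1
G(22) = mex{1,1} = 0
G(23) = mex{0,0} = 1
P-positions are exactly the n with G(n) = 0.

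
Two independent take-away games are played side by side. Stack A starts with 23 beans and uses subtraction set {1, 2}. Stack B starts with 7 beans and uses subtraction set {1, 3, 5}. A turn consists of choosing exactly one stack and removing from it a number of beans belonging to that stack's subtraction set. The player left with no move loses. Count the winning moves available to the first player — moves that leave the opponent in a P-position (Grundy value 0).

1

Stack A, S = {1, 2}:
n :  0  1  2  3  4  5  6  7  8  9 10 11 12 13 14 15 16 17 18 19 20 21 22 23
G :  0  1  2  0  1  2  0  1  2  0  1  2  0  1  2  0  1  2  0  1  2  0  1  2
G_A(23) = 2.
Stack B, S = {1, 3, 5}:
n : 0 1 2 3 4 5 6 7
G : 0 1 0 1 0 1 0 1
G_B(7) = 1.
Combined Grundy value = 2 ⊕ 1 = 3.
A winning move leaves total XOR = 0, i.e. changes one component's Grundy value g to g ⊕ X where X is the current total.
Stack A: need g' = 2⊕3 = 1. Options: 23−1→G=1, 23−2→G=0. Hits: 1.
Stack B: need g' = 1⊕3 = 2. Options: 7−1→G=0, 7−3→G=0, 7−5→G=0. Hits: 0.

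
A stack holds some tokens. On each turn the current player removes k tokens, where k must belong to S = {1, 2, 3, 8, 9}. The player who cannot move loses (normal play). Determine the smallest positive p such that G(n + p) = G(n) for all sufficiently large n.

G(0) = 0
G(1) = mex{0} = 1
G(2) = mex{1,0} = 2
G(3) = mex{2,1,0} = 3
G(4) = mex{3,2,1} = 0
G(5) = mex{0,3,2} = 1
G(6) = mex{1,0,3} = 2
G(7) = mex{2,1,0} = 3
G(8) = mex{3,2,1,0} = 4
G(9) = mex{4,3,2,1,0} = 5
G(10) = mex{5,4,3,2,1} = 0
G(11) = mex{0,5,4,3,2} = 1
G(12) = mex{1,0,5,0,3} = 2
G(13) = mex{2,1,0,1,0} = 3
G(14) = mex{3,2,1,2,1} = 0
G(15) = mex{0,3,2,3,2} = 1
G(16) = mex{1,0,3,4,3} = 2
G(17) = mex{2,1,0,5,4} = 3
G(18) = mex{3,2,1,0,5} = 4
G(19) = mex{4,3,2,1,0} = 5
G(20) = mex{5,4,3,2,1} = 0
G(21) = mex{0,5,4,3,2} = 1
G(n+10) = G(n) holds for n = 0,…,8 (a full window of length max(S) = 9), so the sequence is purely periodic with period 10.

10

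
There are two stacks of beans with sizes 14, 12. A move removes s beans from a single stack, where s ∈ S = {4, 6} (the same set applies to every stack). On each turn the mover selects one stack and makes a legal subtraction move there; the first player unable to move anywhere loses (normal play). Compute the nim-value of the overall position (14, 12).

1

All stacks use S = {4, 6}:
G(0) = 0
G(1) = mex{} = 0
G(2) = mex{} = 0
G(3) = mex{} = 0
G(4) = mex{0} = 1
G(5) = mex{0} = 1
G(6) = mex{0,0} = 1
G(7) = mex{0,0} = 1
G(8) = mex{1,0} = 2
G(9) = mex{1,0} = 2
G(10) = mex{1,1} = 0
G(11) = mex{1,1} = 0
G(12) = mex{2,1} = 0
G(13) = mex{2,1} = 0
G(14) = mex{0,2} = 1
Stack A: G(14) = 1.
Stack B: G(12) = 0.
Combined Grundy value = 1 ⊕ 0 = 1.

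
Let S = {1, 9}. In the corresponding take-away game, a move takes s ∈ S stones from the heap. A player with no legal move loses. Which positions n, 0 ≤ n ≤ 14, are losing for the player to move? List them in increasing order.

0, 2, 4, 6, 8, 10, 12, 14

G(0) = 0
G(1) = mex{0} = 1
G(2) = mex{1} = 0
G(3) = mex{0} = 1
G(4) = mex{1} = 0
G(5) = mex{0} = 1
G(6) = mex{1} = 0
G(7) = mex{0} = 1
G(8) = mex{1} = 0
G(9) = mex{0,0} = 1
G(10) = mex{1,1} = 0
G(11) = mex{0,0} = 1
G(12) = mex{1,1} = 0
G(13) = mex{0,0} = 1
G(14) = mex{1,1} = 0
P-positions are exactly the n with G(n) = 0.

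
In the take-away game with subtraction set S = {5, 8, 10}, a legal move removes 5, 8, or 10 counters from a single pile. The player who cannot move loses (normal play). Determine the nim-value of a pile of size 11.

G(0) = 0
G(1) = mex{} = 0
G(2) = mex{} = 0
G(3) = mex{} = 0
G(4) = mex{} = 0
G(5) = mex{0} = 1
G(6) = mex{0} = 1
G(7) = mex{0} = 1
G(8) = mex{0,0} = 1
G(9) = mex{0,0} = 1
G(10) = mex{1,0,0} = 2
G(11) = mex{1,0,0} = 2

2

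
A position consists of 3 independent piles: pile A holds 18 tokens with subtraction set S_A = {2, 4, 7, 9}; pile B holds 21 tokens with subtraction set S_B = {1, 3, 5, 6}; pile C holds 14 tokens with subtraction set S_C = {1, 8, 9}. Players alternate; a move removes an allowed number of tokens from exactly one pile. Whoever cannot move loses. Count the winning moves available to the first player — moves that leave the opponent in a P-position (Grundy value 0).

3

Pile A, S = {2, 4, 7, 9}:
n :  0  1  2  3  4  5  6  7  8  9 10 11 12 13 14 15 16 17 18
G :  0  0  1  1  2  2  0  3  1  4  2  0  0  1  1  2  2  0  3
G_A(18) = 3.
Pile B, S = {1, 3, 5, 6}:
n :  0  1  2  3  4  5  6  7  8  9 10 11 12 13 14 15 16 17 18 19 20 21
G :  0  1  0  1  0  1  2  3  2  3  2  0  1  0  1  0  1  2  3  2  3  2
G_B(21) = 2.
Pile C, S = {1, 8, 9}:
G(0) = 0
G(1) = mex{0} = 1
G(2) = mex{1} = 0
G(3) = mex{0} = 1
G(4) = mex{1} = 0
G(5) = mex{0} = 1
G(6) = mex{1} = 0
G(7) = mex{0} = 1
G(8) = mex{1,0} = 2
G(9) = mex{2,1,0} = 3
G(10) = mex{3,0,1} = 2
G(11) = mex{2,1,0} = 3
G(12) = mex{3,0,1} = 2
G(13) = mex{2,1,0} = 3
G(14) = mex{3,0,1} = 2
G_C(14) = 2.
Combined Grundy value = 3 ⊕ 2 ⊕ 2 = 3.
A winning move leaves total XOR = 0, i.e. changes one component's Grundy value g to g ⊕ X where X is the current total.
Pile A: need g' = 3⊕3 = 0. Options: 18−2→G=2, 18−4→G=1, 18−7→G=0, 18−9→G=4. Hits: 1.
Pile B: need g' = 2⊕3 = 1. Options: 21−1→G=3, 21−3→G=3, 21−5→G=1, 21−6→G=0. Hits: 1.
Pile C: need g' = 2⊕3 = 1. Options: 14−1→G=3, 14−8→G=0, 14−9→G=1. Hits: 1.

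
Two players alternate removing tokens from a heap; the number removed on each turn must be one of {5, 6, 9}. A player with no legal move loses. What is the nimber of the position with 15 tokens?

n :  0  1  2  3  4  5  6  7  8  9 10 11 12 13 14 15
G :  0  0  0  0  0  1  1  1  1  1  2  2  2  2  0  0

0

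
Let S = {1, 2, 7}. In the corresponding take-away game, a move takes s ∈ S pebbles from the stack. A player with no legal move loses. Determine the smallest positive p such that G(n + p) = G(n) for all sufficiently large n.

3

n :  0  1  2  3  4  5  6  7  8  9 10 11 12 13 14
G :  0  1  2  0  1  2  0  1  2  0  1  2  0  1  2
G(n+3) = G(n) holds for n = 0,…,6 (a full window of length max(S) = 7), so the sequence is purely periodic with period 3.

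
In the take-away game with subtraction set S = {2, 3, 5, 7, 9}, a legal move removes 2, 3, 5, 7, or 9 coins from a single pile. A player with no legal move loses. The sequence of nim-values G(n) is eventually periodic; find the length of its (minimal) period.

n :  0  1  2  3  4  5  6  7  8  9 10 11 12 13 14 15 16 17 18 19 20 21 22 23
G :  0  0  1  1  2  2  3  3  4  4  5  0  0  1  1  2  2  3  3  4  4  5  0  0
G(n+11) = G(n) holds for n = 0,…,8 (a full window of length max(S) = 9), so the sequence is purely periodic with period 11.

11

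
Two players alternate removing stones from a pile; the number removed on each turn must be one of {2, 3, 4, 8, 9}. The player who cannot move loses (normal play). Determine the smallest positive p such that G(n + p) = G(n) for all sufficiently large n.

G(0) = 0
G(1) = mex{} = 0
G(2) = mex{0} = 1
G(3) = mex{0,0} = 1
G(4) = mex{1,0,0} = 2
G(5) = mex{1,1,0} = 2
G(6) = mex{2,1,1} = 0
G(7) = mex{2,2,1} = 0
G(8) = mex{0,2,2,0} = 1
G(9) = mex{0,0,2,0,0} = 1
G(10) = mex{1,0,0,1,0} = 2
G(11) = mex{1,1,0,1,1} = 2
G(12) = mex{2,1,1,2,1} = 0
G(13) = mex{2,2,1,2,2} = 0
G(14) = mex{0,2,2,0,2} = 1
G(15) = mex{0,0,2,0,0} = 1
G(16) = mex{1,0,0,1,0} = 2
G(n+6) = G(n) holds for n = 0,…,8 (a full window of length max(S) = 9), so the sequence is purely periodic with period 6.

6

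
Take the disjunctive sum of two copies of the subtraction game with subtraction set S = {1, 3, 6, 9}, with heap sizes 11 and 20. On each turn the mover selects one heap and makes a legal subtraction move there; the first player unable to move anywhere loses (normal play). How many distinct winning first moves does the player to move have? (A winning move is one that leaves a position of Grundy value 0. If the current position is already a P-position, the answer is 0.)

4

All heaps use S = {1, 3, 6, 9}:
n :  0  1  2  3  4  5  6  7  8  9 10 11 12 13 14 15 16 17 18 19 20
G :  0  1  0  1  0  1  2  3  2  3  2  3  0  1  0  1  0  1  2  3  2
Heap A: G(11) = 3.
Heap B: G(20) = 2.
Combined Grundy value = 3 ⊕ 2 = 1.
A winning move leaves total XOR = 0, i.e. changes one component's Grundy value g to g ⊕ X where X is the current total.
Heap A: need g' = 3⊕1 = 2. Options: 11−1→G=2, 11−3→G=2, 11−6→G=1, 11−9→G=0. Hits: 2.
Heap B: need g' = 2⊕1 = 3. Options: 20−1→G=3, 20−3→G=1, 20−6→G=0, 20−9→G=3. Hits: 2.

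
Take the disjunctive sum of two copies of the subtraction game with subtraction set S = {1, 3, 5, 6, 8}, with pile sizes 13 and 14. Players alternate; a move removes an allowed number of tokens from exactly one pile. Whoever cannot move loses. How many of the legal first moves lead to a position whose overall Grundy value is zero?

All piles use S = {1, 3, 5, 6, 8}:
G(0) = 0
G(1) = mex{0} = 1
G(2) = mex{1} = 0
G(3) = mex{0,0} = 1
G(4) = mex{1,1} = 0
G(5) = mex{0,0,0} = 1
G(6) = mex{1,1,1,0} = 2
G(7) = mex{2,0,0,1} = 3
G(8) = mex{3,1,1,0,0} = 2
G(9) = mex{2,2,0,1,1} = 3
G(10) = mex{3,3,1,0,0} = 2
G(11) = mex{2,2,2,1,1} = 0
G(12) = mex{0,3,3,2,0} = 1
G(13) = mex{1,2,2,3,1} = 0
G(14) = mex{0,0,3,2,2} = 1
Pile A: G(13) = 0.
Pile B: G(14) = 1.
Combined Grundy value = 0 ⊕ 1 = 1.
A winning move leaves total XOR = 0, i.e. changes one component's Grundy value g to g ⊕ X where X is the current total.
Pile A: need g' = 0⊕1 = 1. Options: 13−1→G=1, 13−3→G=2, 13−5→G=2, 13−6→G=3, 13−8→G=1. Hits: 2.
Pile B: need g' = 1⊕1 = 0. Options: 14−1→G=0, 14−3→G=0, 14−5→G=3, 14−6→G=2, 14−8→G=2. Hits: 2.

4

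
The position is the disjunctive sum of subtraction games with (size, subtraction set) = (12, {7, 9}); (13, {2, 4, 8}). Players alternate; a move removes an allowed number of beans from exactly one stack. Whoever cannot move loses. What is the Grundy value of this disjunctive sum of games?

Stack A, S = {7, 9}:
G(0) = 0
G(1) = mex{} = 0
G(2) = mex{} = 0
G(3) = mex{} = 0
G(4) = mex{} = 0
G(5) = mex{} = 0
G(6) = mex{} = 0
G(7) = mex{0} = 1
G(8) = mex{0} = 1
G(9) = mex{0,0} = 1
G(10) = mex{0,0} = 1
G(11) = mex{0,0} = 1
G(12) = mex{0,0} = 1
G_A(12) = 1.
Stack B, S = {2, 4, 8}:
G(0) = 0
G(1) = mex{} = 0
G(2) = mex{0} = 1
G(3) = mex{0} = 1
G(4) = mex{1,0} = 2
G(5) = mex{1,0} = 2
G(6) = mex{2,1} = 0
G(7) = mex{2,1} = 0
G(8) = mex{0,2,0} = 1
G(9) = mex{0,2,0} = 1
G(10) = mex{1,0,1} = 2
G(11) = mex{1,0,1} = 2
G(12) = mex{2,1,2} = 0
G(13) = mex{2,1,2} = 0
G_B(13) = 0.
Combined Grundy value = 1 ⊕ 0 = 1.

1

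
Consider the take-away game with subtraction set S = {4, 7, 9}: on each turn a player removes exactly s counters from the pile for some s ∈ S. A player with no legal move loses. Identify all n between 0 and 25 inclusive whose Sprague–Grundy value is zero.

G(0) = 0
G(1) = mex{} = 0
G(2) = mex{} = 0
G(3) = mex{} = 0
G(4) = mex{0} = 1
G(5) = mex{0} = 1
G(6) = mex{0} = 1
G(7) = mex{0,0} = 1
G(8) = mex{1,0} = 2
G(9) = mex{1,0,0} = 2
G(10) = mex{1,0,0} = 2
G(11) = mex{1,1,0} = 2
G(12) = mex{2,1,0} = 3
G(13) = mex{2,1,1} = 0
G(14) = mex{2,1,1} = 0
G(15) = mex{2,2,1} = 0
G(16) = mex{3,2,1} = 0
G(17) = mex{0,2,2} = 1
G(18) = mex{0,2,2} = 1
G(19) = mex{0,3,2} = 1
G(20) = mex{0,0,2} = 1
G(21) = mex{1,0,3} = 2
G(22) = mex{1,0,0} = 2
G(23) = mex{1,0,0} = 2
G(24) = mex{1,1,0} = 2
G(25) = mex{2,1,0} = 3
P-positions are exactly the n with G(n) = 0.

0, 1, 2, 3, 13, 14, 15, 16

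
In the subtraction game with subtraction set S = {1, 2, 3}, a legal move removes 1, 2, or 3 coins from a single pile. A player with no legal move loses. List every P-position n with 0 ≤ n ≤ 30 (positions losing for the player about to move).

0, 4, 8, 12, 16, 20, 24, 28

G(0) = 0
G(1) = mex{0} = 1
G(2) = mex{1,0} = 2
G(3) = mex{2,1,0} = 3
G(4) = mex{3,2,1} = 0
G(5) = mex{0,3,2} = 1
G(6) = mex{1,0,3} = 2
G(7) = mex{2,1,0} = 3
G(8) = mex{3,2,1} = 0
G(9) = mex{0,3,2} = 1
G(10) = mex{1,0,3} = 2
G(11) = mex{2,1,0} = 3
G(12) = mex{3,2,1} = 0
G(13) = mex{0,3,2} = 1
G(14) = mex{1,0,3} = 2
G(15) = mex{2,1,0} = 3
G(16) = mex{3,2,1} = 0
G(17) = mex{0,3,2} = 1
G(18) = mex{1,0,3} = 2
G(19) = mex{2,1,0} = 3
G(20) = mex{3,2,1} = 0
G(21) = mex{0,3,2} = 1
G(22) = mex{1,0,3} = 2
G(23) = mex{2,1,0} = 3
G(24) = mex{3,2,1} = 0
G(25) = mex{0,3,2} = 1
G(26) = mex{1,0,3} = 2
G(27) = mex{2,1,0} = 3
G(28) = mex{3,2,1} = 0
G(29) = mex{0,3,2} = 1
G(30) = mex{1,0,3} = 2
P-positions are exactly the n with G(n) = 0.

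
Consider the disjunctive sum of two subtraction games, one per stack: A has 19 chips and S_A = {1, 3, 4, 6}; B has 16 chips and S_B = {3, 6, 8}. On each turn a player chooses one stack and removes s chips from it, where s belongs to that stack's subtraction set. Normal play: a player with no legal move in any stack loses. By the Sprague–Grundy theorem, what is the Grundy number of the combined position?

2

Stack A, S = {1, 3, 4, 6}:
G(0) = 0
G(1) = mex{0} = 1
G(2) = mex{1} = 0
G(3) = mex{0,0} = 1
G(4) = mex{1,1,0} = 2
G(5) = mex{2,0,1} = 3
G(6) = mex{3,1,0,0} = 2
G(7) = mex{2,2,1,1} = 0
G(8) = mex{0,3,2,0} = 1
G(9) = mex{1,2,3,1} = 0
G(10) = mex{0,0,2,2} = 1
G(11) = mex{1,1,0,3} = 2
G(12) = mex{2,0,1,2} = 3
G(13) = mex{3,1,0,0} = 2
G(14) = mex{2,2,1,1} = 0
G(15) = mex{0,3,2,0} = 1
G(16) = mex{1,2,3,1} = 0
G(17) = mex{0,0,2,2} = 1
G(18) = mex{1,1,0,3} = 2
G(19) = mex{2,0,1,2} = 3
G_A(19) = 3.
Stack B, S = {3, 6, 8}:
n :  0  1  2  3  4  5  6  7  8  9 10 11 12 13 14 15 16
G :  0  0  0  1  1  1  2  2  2  3  3  0  0  0  1  1  1
G_B(16) = 1.
Combined Grundy value = 3 ⊕ 1 = 2.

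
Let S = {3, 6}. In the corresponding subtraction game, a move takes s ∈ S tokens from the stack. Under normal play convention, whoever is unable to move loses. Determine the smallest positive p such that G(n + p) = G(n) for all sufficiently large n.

9

G(0) = 0
G(1) = mex{} = 0
G(2) = mex{} = 0
G(3) = mex{0} = 1
G(4) = mex{0} = 1
G(5) = mex{0} = 1
G(6) = mex{1,0} = 2
G(7) = mex{1,0} = 2
G(8) = mex{1,0} = 2
G(9) = mex{2,1} = 0
G(10) = mex{2,1} = 0
G(11) = mex{2,1} = 0
G(12) = mex{0,2} = 1
G(13) = mex{0,2} = 1
G(14) = mex{0,2} = 1
G(15) = mex{1,0} = 2
G(16) = mex{1,0} = 2
G(17) = mex{1,0} = 2
G(18) = mex{2,1} = 0
G(19) = mex{2,1} = 0
G(n+9) = G(n) holds for n = 0,…,5 (a full window of length max(S) = 6), so the sequence is purely periodic with period 9.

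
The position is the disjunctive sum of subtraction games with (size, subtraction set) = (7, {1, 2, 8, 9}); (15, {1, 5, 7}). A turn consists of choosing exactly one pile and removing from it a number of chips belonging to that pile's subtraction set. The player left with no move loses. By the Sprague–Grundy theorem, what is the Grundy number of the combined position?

Pile A, S = {1, 2, 8, 9}:
n : 0 1 2 3 4 5 6 7
G : 0 1 2 0 1 2 0 1
G_A(7) = 1.
Pile B, S = {1, 5, 7}:
G(0) = 0
G(1) = mex{0} = 1
G(2) = mex{1} = 0
G(3) = mex{0} = 1
G(4) = mex{1} = 0
G(5) = mex{0,0} = 1
G(6) = mex{1,1} = 0
G(7) = mex{0,0,0} = 1
G(8) = mex{1,1,1} = 0
G(9) = mex{0,0,0} = 1
G(10) = mex{1,1,1} = 0
G(11) = mex{0,0,0} = 1
G(12) = mex{1,1,1} = 0
G(13) = mex{0,0,0} = 1
G(14) = mex{1,1,1} = 0
G(15) = mex{0,0,0} = 1
G_B(15) = 1.
Combined Grundy value = 1 ⊕ 1 = 0.

0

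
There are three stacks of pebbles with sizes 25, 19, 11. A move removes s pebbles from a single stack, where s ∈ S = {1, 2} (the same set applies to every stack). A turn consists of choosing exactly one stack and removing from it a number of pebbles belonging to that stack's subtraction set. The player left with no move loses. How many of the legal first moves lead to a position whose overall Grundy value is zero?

All stacks use S = {1, 2}:
n :  0  1  2  3  4  5  6  7  8  9 10 11 12 13 14 15 16 17 18 19 20 21 22 23 24 25
G :  0  1  2  0  1  2  0  1  2  0  1  2  0  1  2  0  1  2  0  1  2  0  1  2  0  1
Stack A: G(25) = 1.
Stack B: G(19) = 1.
Stack C: G(11) = 2.
Combined Grundy value = 1 ⊕ 1 ⊕ 2 = 2.
A winning move leaves total XOR = 0, i.e. changes one component's Grundy value g to g ⊕ X where X is the current total.
Stack A: need g' = 1⊕2 = 3. Options: 25−1→G=0, 25−2→G=2. Hits: 0.
Stack B: need g' = 1⊕2 = 3. Options: 19−1→G=0, 19−2→G=2. Hits: 0.
Stack C: need g' = 2⊕2 = 0. Options: 11−1→G=1, 11−2→G=0. Hits: 1.

1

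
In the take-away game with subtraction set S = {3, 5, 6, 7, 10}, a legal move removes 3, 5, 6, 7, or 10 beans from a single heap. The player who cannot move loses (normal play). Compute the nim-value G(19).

2

n :  0  1  2  3  4  5  6  7  8  9 10 11 12 13 14 15 16 17 18 19
G :  0  0  0  1  1  1  2  2  2  3  3  3  4  0  0  0  1  1  1  2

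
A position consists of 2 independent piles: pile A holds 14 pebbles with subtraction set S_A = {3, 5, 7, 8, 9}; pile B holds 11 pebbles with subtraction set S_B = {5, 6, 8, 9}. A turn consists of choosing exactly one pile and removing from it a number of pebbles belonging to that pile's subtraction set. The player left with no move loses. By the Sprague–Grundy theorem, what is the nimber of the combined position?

Pile A, S = {3, 5, 7, 8, 9}:
G(0) = 0
G(1) = mex{} = 0
G(2) = mex{} = 0
G(3) = mex{0} = 1
G(4) = mex{0} = 1
G(5) = mex{0,0} = 1
G(6) = mex{1,0} = 2
G(7) = mex{1,0,0} = 2
G(8) = mex{1,1,0,0} = 2
G(9) = mex{2,1,0,0,0} = 3
G(10) = mex{2,1,1,0,0} = 3
G(11) = mex{2,2,1,1,0} = 3
G(12) = mex{3,2,1,1,1} = 0
G(13) = mex{3,2,2,1,1} = 0
G(14) = mex{3,3,2,2,1} = 0
G_A(14) = 0.
Pile B, S = {5, 6, 8, 9}:
n :  0  1  2  3  4  5  6  7  8  9 10 11
G :  0  0  0  0  0  1  1  1  1  1  2  2
G_B(11) = 2.
Combined Grundy value = 0 ⊕ 2 = 2.

2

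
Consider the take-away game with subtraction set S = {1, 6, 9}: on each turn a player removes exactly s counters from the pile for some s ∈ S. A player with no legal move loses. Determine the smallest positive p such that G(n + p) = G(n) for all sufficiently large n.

5

n :  0  1  2  3  4  5  6  7  8  9 10 11 12 13 14 15 16 17 18 19 20 21 22 23 24 25 26
G :  0  1  0  1  0  1  2  0  1  2  3  2  0  1  0  1  2  0  1  0  1  2  0  1  0  1  2
From n = 11 onward G(n+5) = G(n); since this holds over max(S) = 9 consecutive positions the period is 5 (pre-period 11).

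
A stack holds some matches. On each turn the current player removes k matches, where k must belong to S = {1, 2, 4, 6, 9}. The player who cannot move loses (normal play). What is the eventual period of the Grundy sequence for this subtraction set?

8

n :  0  1  2  3  4  5  6  7  8  9 10 11 12 13 14 15 16 17 18
G :  0  1  2  0  1  2  3  4  0  1  2  0  1  2  3  4  0  1  2
G(n+8) = G(n) holds for n = 0,…,8 (a full window of length max(S) = 9), so the sequence is purely periodic with period 8.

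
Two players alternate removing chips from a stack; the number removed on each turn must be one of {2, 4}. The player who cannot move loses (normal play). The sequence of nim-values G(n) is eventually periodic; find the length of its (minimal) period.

6

n :  0  1  2  3  4  5  6  7  8  9 10 11 12 13 14
G :  0  0  1  1  2  2  0  0  1  1  2  2  0  0  1
G(n+6) = G(n) holds for n = 0,…,3 (a full window of length max(S) = 4), so the sequence is purely periodic with period 6.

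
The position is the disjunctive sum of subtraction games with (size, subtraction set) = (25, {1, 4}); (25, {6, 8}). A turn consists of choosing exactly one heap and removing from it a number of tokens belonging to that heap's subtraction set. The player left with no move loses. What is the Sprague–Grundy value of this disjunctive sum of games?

1

Heap A, S = {1, 4}:
G(0) = 0
G(1) = mex{0} = 1
G(2) = mex{1} = 0
G(3) = mex{0} = 1
G(4) = mex{1,0} = 2
G(5) = mex{2,1} = 0
G(6) = mex{0,0} = 1
G(7) = mex{1,1} = 0
G(8) = mex{0,2} = 1
G(9) = mex{1,0} = 2
G(10) = mex{2,1} = 0
G(11) = mex{0,0} = 1
G(12) = mex{1,1} = 0
G(13) = mex{0,2} = 1
G(14) = mex{1,0} = 2
G(15) = mex{2,1} = 0
G(16) = mex{0,0} = 1
G(17) = mex{1,1} = 0
G(18) = mex{0,2} = 1
G(19) = mex{1,0} = 2
G(20) = mex{2,1} = 0
G(21) = mex{0,0} = 1
G(22) = mex{1,1} = 0
G(23) = mex{0,2} = 1
G(24) = mex{1,0} = 2
G(25) = mex{2,1} = 0
G_A(25) = 0.
Heap B, S = {6, 8}:
n :  0  1  2  3  4  5  6  7  8  9 10 11 12 13 14 15 16 17 18 19 20 21 22 23 24 25
G :  0  0  0  0  0  0  1  1  1  1  1  1  2  2  0  0  0  0  0  0  1  1  1  1  1  1
G_B(25) = 1.
Combined Grundy value = 0 ⊕ 1 = 1.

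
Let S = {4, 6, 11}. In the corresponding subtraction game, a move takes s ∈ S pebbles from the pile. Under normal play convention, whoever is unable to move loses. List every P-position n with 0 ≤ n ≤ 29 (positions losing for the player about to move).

0, 1, 2, 3, 10, 15, 17, 18, 20, 25, 27

G(0) = 0
G(1) = mex{} = 0
G(2) = mex{} = 0
G(3) = mex{} = 0
G(4) = mex{0} = 1
G(5) = mex{0} = 1
G(6) = mex{0,0} = 1
G(7) = mex{0,0} = 1
G(8) = mex{1,0} = 2
G(9) = mex{1,0} = 2
G(10) = mex{1,1} = 0
G(11) = mex{1,1,0} = 2
G(12) = mex{2,1,0} = 3
G(13) = mex{2,1,0} = 3
G(14) = mex{0,2,0} = 1
G(15) = mex{2,2,1} = 0
G(16) = mex{3,0,1} = 2
G(17) = mex{3,2,1} = 0
G(18) = mex{1,3,1} = 0
G(19) = mex{0,3,2} = 1
G(20) = mex{2,1,2} = 0
G(21) = mex{0,0,0} = 1
G(22) = mex{0,2,2} = 1
G(23) = mex{1,0,3} = 2
G(24) = mex{0,0,3} = 1
G(25) = mex{1,1,1} = 0
G(26) = mex{1,0,0} = 2
G(27) = mex{2,1,2} = 0
G(28) = mex{1,1,0} = 2
G(29) = mex{0,2,0} = 1
P-positions are exactly the n with G(n) = 0.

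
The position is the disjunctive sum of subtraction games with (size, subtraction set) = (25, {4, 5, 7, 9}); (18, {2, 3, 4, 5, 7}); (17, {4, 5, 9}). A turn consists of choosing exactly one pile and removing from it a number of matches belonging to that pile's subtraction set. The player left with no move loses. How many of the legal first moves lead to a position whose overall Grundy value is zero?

5

Pile A, S = {4, 5, 7, 9}:
n :  0  1  2  3  4  5  6  7  8  9 10 11 12 13 14 15 16 17 18 19 20 21 22 23 24 25
G :  0  0  0  0  1  1  1  1  2  2  2  2  3  0  0  0  0  1  1  1  1  2  2  2  2  3
G_A(25) = 3.
Pile B, S = {2, 3, 4, 5, 7}:
n :  0  1  2  3  4  5  6  7  8  9 10 11 12 13 14 15 16 17 18
G :  0  0  1  1  2  2  3  3  4  0  0  1  1  2  2  3  3  4  0
G_B(18) = 0.
Pile C, S = {4, 5, 9}:
n :  0  1  2  3  4  5  6  7  8  9 10 11 12 13 14 15 16 17
G :  0  0  0  0  1  1  1  1  2  2  2  2  3  0  0  0  0  1
G_C(17) = 1.
Combined Grundy value = 3 ⊕ 0 ⊕ 1 = 2.
A winning move leaves total XOR = 0, i.e. changes one component's Grundy value g to g ⊕ X where X is the current total.
Pile A: need g' = 3⊕2 = 1. Options: 25−4→G=2, 25−5→G=1, 25−7→G=1, 25−9→G=0. Hits: 2.
Pile B: need g' = 0⊕2 = 2. Options: 18−2→G=3, 18−3→G=3, 18−4→G=2, 18−5→G=2, 18−7→G=1. Hits: 2.
Pile C: need g' = 1⊕2 = 3. Options: 17−4→G=0, 17−5→G=3, 17−9→G=2. Hits: 1.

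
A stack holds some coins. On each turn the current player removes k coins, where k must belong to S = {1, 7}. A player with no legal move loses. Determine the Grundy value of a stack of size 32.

0

n :  0  1  2  3  4  5  6  7  8  9 10 11 12 13 14 15 16 17 18 19 20 21 22 23 24 25 26 27 28 29 30 31 32
G :  0  1  0  1  0  1  0  1  0  1  0  1  0  1  0  1  0  1  0  1  0  1  0  1  0  1  0  1  0  1  0  1  0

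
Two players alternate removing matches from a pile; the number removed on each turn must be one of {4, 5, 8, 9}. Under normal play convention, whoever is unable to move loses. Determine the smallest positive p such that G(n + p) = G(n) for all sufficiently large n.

n :  0  1  2  3  4  5  6  7  8  9 10 11 12 13 14 15 16 17 18 19 20 21 22 23 24 25 26 27
G :  0  0  0  0  1  1  1  1  2  2  2  2  3  0  0  0  0  1  1  1  1  2  2  2  2  3  0  0
G(n+13) = G(n) holds for n = 0,…,8 (a full window of length max(S) = 9), so the sequence is purely periodic with period 13.

13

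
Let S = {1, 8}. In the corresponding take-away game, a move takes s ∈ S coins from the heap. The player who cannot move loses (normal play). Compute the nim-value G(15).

G(0) = 0
G(1) = mex{0} = 1
G(2) = mex{1} = 0
G(3) = mex{0} = 1
G(4) = mex{1} = 0
G(5) = mex{0} = 1
G(6) = mex{1} = 0
G(7) = mex{0} = 1
G(8) = mex{1,0} = 2
G(9) = mex{2,1} = 0
G(10) = mex{0,0} = 1
G(11) = mex{1,1} = 0
G(12) = mex{0,0} = 1
G(13) = mex{1,1} = 0
G(14) = mex{0,0} = 1
G(15) = mex{1,1} = 0

0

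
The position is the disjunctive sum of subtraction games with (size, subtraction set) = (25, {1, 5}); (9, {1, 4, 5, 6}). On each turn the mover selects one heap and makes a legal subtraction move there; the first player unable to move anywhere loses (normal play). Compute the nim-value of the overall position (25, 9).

Heap A, S = {1, 5}:
G(0) = 0
G(1) = mex{0} = 1
G(2) = mex{1} = 0
G(3) = mex{0} = 1
G(4) = mex{1} = 0
G(5) = mex{0,0} = 1
G(6) = mex{1,1} = 0
G(7) = mex{0,0} = 1
G(8) = mex{1,1} = 0
G(9) = mex{0,0} = 1
G(10) = mex{1,1} = 0
G(11) = mex{0,0} = 1
G(12) = mex{1,1} = 0
G(13) = mex{0,0} = 1
G(14) = mex{1,1} = 0
G(15) = mex{0,0} = 1
G(16) = mex{1,1} = 0
G(17) = mex{0,0} = 1
G(18) = mex{1,1} = 0
G(19) = mex{0,0} = 1
G(20) = mex{1,1} = 0
G(21) = mex{0,0} = 1
G(22) = mex{1,1} = 0
G(23) = mex{0,0} = 1
G(24) = mex{1,1} = 0
G(25) = mex{0,0} = 1
G_A(25) = 1.
Heap B, S = {1, 4, 5, 6}:
n : 0 1 2 3 4 5 6 7 8 9
G : 0 1 0 1 2 3 2 3 4 0
G_B(9) = 0.
Combined Grundy value = 1 ⊕ 0 = 1.

1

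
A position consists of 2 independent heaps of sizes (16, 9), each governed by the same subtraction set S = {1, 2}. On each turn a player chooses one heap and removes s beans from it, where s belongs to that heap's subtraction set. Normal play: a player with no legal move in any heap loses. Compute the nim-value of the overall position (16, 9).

All heaps use S = {1, 2}:
n :  0  1  2  3  4  5  6  7  8  9 10 11 12 13 14 15 16
G :  0  1  2  0  1  2  0  1  2  0  1  2  0  1  2  0  1
Heap A: G(16) = 1.
Heap B: G(9) = 0.
Combined Grundy value = 1 ⊕ 0 = 1.

1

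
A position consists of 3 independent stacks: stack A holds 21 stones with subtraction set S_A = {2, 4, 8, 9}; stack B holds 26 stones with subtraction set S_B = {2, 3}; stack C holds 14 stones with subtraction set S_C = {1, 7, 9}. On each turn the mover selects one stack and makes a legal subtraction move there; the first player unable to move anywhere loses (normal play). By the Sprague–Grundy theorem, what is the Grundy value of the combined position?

1

Stack A, S = {2, 4, 8, 9}:
n :  0  1  2  3  4  5  6  7  8  9 10 11 12 13 14 15 16 17 18 19 20 21
G :  0  0  1  1  2  2  0  0  1  1  2  2  0  0  1  1  2  2  0  0  1  1
G_A(21) = 1.
Stack B, S = {2, 3}:
G(0) = 0
G(1) = mex{} = 0
G(2) = mex{0} = 1
G(3) = mex{0,0} = 1
G(4) = mex{1,0} = 2
G(5) = mex{1,1} = 0
G(6) = mex{2,1} = 0
G(7) = mex{0,2} = 1
G(8) = mex{0,0} = 1
G(9) = mex{1,0} = 2
G(10) = mex{1,1} = 0
G(11) = mex{2,1} = 0
G(12) = mex{0,2} = 1
G(13) = mex{0,0} = 1
G(14) = mex{1,0} = 2
G(15) = mex{1,1} = 0
G(16) = mex{2,1} = 0
G(17) = mex{0,2} = 1
G(18) = mex{0,0} = 1
G(19) = mex{1,0} = 2
G(20) = mex{1,1} = 0
G(21) = mex{2,1} = 0
G(22) = mex{0,2} = 1
G(23) = mex{0,0} = 1
G(24) = mex{1,0} = 2
G(25) = mex{1,1} = 0
G(26) = mex{2,1} = 0
G_B(26) = 0.
Stack C, S = {1, 7, 9}:
G(0) = 0
G(1) = mex{0} = 1
G(2) = mex{1} = 0
G(3) = mex{0} = 1
G(4) = mex{1} = 0
G(5) = mex{0} = 1
G(6) = mex{1} = 0
G(7) = mex{0,0} = 1
G(8) = mex{1,1} = 0
G(9) = mex{0,0,0} = 1
G(10) = mex{1,1,1} = 0
G(11) = mex{0,0,0} = 1
G(12) = mex{1,1,1} = 0
G(13) = mex{0,0,0} = 1
G(14) = mex{1,1,1} = 0
G_C(14) = 0.
Combined Grundy value = 1 ⊕ 0 ⊕ 0 = 1.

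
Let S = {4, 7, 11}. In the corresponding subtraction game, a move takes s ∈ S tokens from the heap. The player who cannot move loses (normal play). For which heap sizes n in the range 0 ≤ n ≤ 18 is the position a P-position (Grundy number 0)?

0, 1, 2, 3, 15, 16, 17, 18

G(0) = 0
G(1) = mex{} = 0
G(2) = mex{} = 0
G(3) = mex{} = 0
G(4) = mex{0} = 1
G(5) = mex{0} = 1
G(6) = mex{0} = 1
G(7) = mex{0,0} = 1
G(8) = mex{1,0} = 2
G(9) = mex{1,0} = 2
G(10) = mex{1,0} = 2
G(11) = mex{1,1,0} = 2
G(12) = mex{2,1,0} = 3
G(13) = mex{2,1,0} = 3
G(14) = mex{2,1,0} = 3
G(15) = mex{2,2,1} = 0
G(16) = mex{3,2,1} = 0
G(17) = mex{3,2,1} = 0
G(18) = mex{3,2,1} = 0
P-positions are exactly the n with G(n) = 0.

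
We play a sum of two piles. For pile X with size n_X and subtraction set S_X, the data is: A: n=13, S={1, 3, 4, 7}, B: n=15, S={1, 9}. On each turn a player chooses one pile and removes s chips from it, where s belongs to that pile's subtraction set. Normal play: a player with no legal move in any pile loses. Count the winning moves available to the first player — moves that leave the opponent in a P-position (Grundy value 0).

1

Pile A, S = {1, 3, 4, 7}:
G(0) = 0
G(1) = mex{0} = 1
G(2) = mex{1} = 0
G(3) = mex{0,0} = 1
G(4) = mex{1,1,0} = 2
G(5) = mex{2,0,1} = 3
G(6) = mex{3,1,0} = 2
G(7) = mex{2,2,1,0} = 3
G(8) = mex{3,3,2,1} = 0
G(9) = mex{0,2,3,0} = 1
G(10) = mex{1,3,2,1} = 0
G(11) = mex{0,0,3,2} = 1
G(12) = mex{1,1,0,3} = 2
G(13) = mex{2,0,1,2} = 3
G_A(13) = 3.
Pile B, S = {1, 9}:
G(0) = 0
G(1) = mex{0} = 1
G(2) = mex{1} = 0
G(3) = mex{0} = 1
G(4) = mex{1} = 0
G(5) = mex{0} = 1
G(6) = mex{1} = 0
G(7) = mex{0} = 1
G(8) = mex{1} = 0
G(9) = mex{0,0} = 1
G(10) = mex{1,1} = 0
G(11) = mex{0,0} = 1
G(12) = mex{1,1} = 0
G(13) = mex{0,0} = 1
G(14) = mex{1,1} = 0
G(15) = mex{0,0} = 1
G_B(15) = 1.
Combined Grundy value = 3 ⊕ 1 = 2.
A winning move leaves total XOR = 0, i.e. changes one component's Grundy value g to g ⊕ X where X is the current total.
Pile A: need g' = 3⊕2 = 1. Options: 13−1→G=2, 13−3→G=0, 13−4→G=1, 13−7→G=2. Hits: 1.
Pile B: need g' = 1⊕2 = 3. Options: 15−1→G=0, 15−9→G=0. Hits: 0.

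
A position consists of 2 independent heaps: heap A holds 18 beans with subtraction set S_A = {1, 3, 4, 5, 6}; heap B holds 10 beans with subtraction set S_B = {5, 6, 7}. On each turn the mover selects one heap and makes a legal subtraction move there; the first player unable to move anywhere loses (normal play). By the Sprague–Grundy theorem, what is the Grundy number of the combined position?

Heap A, S = {1, 3, 4, 5, 6}:
G(0) = 0
G(1) = mex{0} = 1
G(2) = mex{1} = 0
G(3) = mex{0,0} = 1
G(4) = mex{1,1,0} = 2
G(5) = mex{2,0,1,0} = 3
G(6) = mex{3,1,0,1,0} = 2
G(7) = mex{2,2,1,0,1} = 3
G(8) = mex{3,3,2,1,0} = 4
G(9) = mex{4,2,3,2,1} = 0
G(10) = mex{0,3,2,3,2} = 1
G(11) = mex{1,4,3,2,3} = 0
G(12) = mex{0,0,4,3,2} = 1
G(13) = mex{1,1,0,4,3} = 2
G(14) = mex{2,0,1,0,4} = 3
G(15) = mex{3,1,0,1,0} = 2
G(16) = mex{2,2,1,0,1} = 3
G(17) = mex{3,3,2,1,0} = 4
G(18) = mex{4,2,3,2,1} = 0
G_A(18) = 0.
Heap B, S = {5, 6, 7}:
n :  0  1  2  3  4  5  6  7  8  9 10
G :  0  0  0  0  0  1  1  1  1  1  2
G_B(10) = 2.
Combined Grundy value = 0 ⊕ 2 = 2.

2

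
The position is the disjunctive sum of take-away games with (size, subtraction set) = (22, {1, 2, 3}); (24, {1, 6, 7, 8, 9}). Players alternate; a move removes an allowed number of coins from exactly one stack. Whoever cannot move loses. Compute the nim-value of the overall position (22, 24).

0

Stack A, S = {1, 2, 3}:
n :  0  1  2  3  4  5  6  7  8  9 10 11 12 13 14 15 16 17 18 19 20 21 22
G :  0  1  2  3  0  1  2  3  0  1  2  3  0  1  2  3  0  1  2  3  0  1  2
G_A(22) = 2.
Stack B, S = {1, 6, 7, 8, 9}:
G(0) = 0
G(1) = mex{0} = 1
G(2) = mex{1} = 0
G(3) = mex{0} = 1
G(4) = mex{1} = 0
G(5) = mex{0} = 1
G(6) = mex{1,0} = 2
G(7) = mex{2,1,0} = 3
G(8) = mex{3,0,1,0} = 2
G(9) = mex{2,1,0,1,0} = 3
G(10) = mex{3,0,1,0,1} = 2
G(11) = mex{2,1,0,1,0} = 3
G(12) = mex{3,2,1,0,1} = 4
G(13) = mex{4,3,2,1,0} = 5
G(14) = mex{5,2,3,2,1} = 0
G(15) = mex{0,3,2,3,2} = 1
G(16) = mex{1,2,3,2,3} = 0
G(17) = mex{0,3,2,3,2} = 1
G(18) = mex{1,4,3,2,3} = 0
G(19) = mex{0,5,4,3,2} = 1
G(20) = mex{1,0,5,4,3} = 2
G(21) = mex{2,1,0,5,4} = 3
G(22) = mex{3,0,1,0,5} = 2
G(23) = mex{2,1,0,1,0} = 3
G(24) = mex{3,0,1,0,1} = 2
G_B(24) = 2.
Combined Grundy value = 2 ⊕ 2 = 0.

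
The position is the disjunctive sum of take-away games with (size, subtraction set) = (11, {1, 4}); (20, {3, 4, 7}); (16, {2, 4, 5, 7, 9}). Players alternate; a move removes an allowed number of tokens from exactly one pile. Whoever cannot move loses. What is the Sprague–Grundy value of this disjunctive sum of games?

3

Pile A, S = {1, 4}:
n :  0  1  2  3  4  5  6  7  8  9 10 11
G :  0  1  0  1  2  0  1  0  1  2  0  1
G_A(11) = 1.
Pile B, S = {3, 4, 7}:
n :  0  1  2  3  4  5  6  7  8  9 10 11 12 13 14 15 16 17 18 19 20
G :  0  0  0  1  1  1  2  2  2  3  0  0  0  1  1  1  2  2  2  3  0
G_B(20) = 0.
Pile C, S = {2, 4, 5, 7, 9}:
n :  0  1  2  3  4  5  6  7  8  9 10 11 12 13 14 15 16
G :  0  0  1  1  2  2  3  3  4  4  5  0  0  1  1  2  2
G_C(16) = 2.
Combined Grundy value = 1 ⊕ 0 ⊕ 2 = 3.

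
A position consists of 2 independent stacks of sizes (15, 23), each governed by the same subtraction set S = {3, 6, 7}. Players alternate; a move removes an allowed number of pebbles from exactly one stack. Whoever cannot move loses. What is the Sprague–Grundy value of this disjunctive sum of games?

0

All stacks use S = {3, 6, 7}:
G(0) = 0
G(1) = mex{} = 0
G(2) = mex{} = 0
G(3) = mex{0} = 1
G(4) = mex{0} = 1
G(5) = mex{0} = 1
G(6) = mex{1,0} = 2
G(7) = mex{1,0,0} = 2
G(8) = mex{1,0,0} = 2
G(9) = mex{2,1,0} = 3
G(10) = mex{2,1,1} = 0
G(11) = mex{2,1,1} = 0
G(12) = mex{3,2,1} = 0
G(13) = mex{0,2,2} = 1
G(14) = mex{0,2,2} = 1
G(15) = mex{0,3,2} = 1
G(16) = mex{1,0,3} = 2
G(17) = mex{1,0,0} = 2
G(18) = mex{1,0,0} = 2
G(19) = mex{2,1,0} = 3
G(20) = mex{2,1,1} = 0
G(21) = mex{2,1,1} = 0
G(22) = mex{3,2,1} = 0
G(23) = mex{0,2,2} = 1
Stack A: G(15) = 1.
Stack B: G(23) = 1.
Combined Grundy value = 1 ⊕ 1 = 0.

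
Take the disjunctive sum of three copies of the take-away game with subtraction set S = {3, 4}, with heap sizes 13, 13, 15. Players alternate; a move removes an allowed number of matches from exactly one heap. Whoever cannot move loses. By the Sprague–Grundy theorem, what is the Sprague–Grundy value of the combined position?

All heaps use S = {3, 4}:
n :  0  1  2  3  4  5  6  7  8  9 10 11 12 13 14 15
G :  0  0  0  1  1  1  2  0  0  0  1  1  1  2  0  0
Heap A: G(13) = 2.
Heap B: G(13) = 2.
Heap C: G(15) = 0.
Combined Grundy value = 2 ⊕ 2 ⊕ 0 = 0.

0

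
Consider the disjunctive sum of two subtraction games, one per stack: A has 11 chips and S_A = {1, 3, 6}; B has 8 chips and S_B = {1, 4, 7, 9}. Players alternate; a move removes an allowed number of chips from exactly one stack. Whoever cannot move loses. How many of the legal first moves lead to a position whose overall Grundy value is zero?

Stack A, S = {1, 3, 6}:
n :  0  1  2  3  4  5  6  7  8  9 10 11
G :  0  1  0  1  0  1  2  3  2  0  1  0
G_A(11) = 0.
Stack B, S = {1, 4, 7, 9}:
G(0) = 0
G(1) = mex{0} = 1
G(2) = mex{1} = 0
G(3) = mex{0} = 1
G(4) = mex{1,0} = 2
G(5) = mex{2,1} = 0
G(6) = mex{0,0} = 1
G(7) = mex{1,1,0} = 2
G(8) = mex{2,2,1} = 0
G_B(8) = 0.
Combined Grundy value = 0 ⊕ 0 = 0.
A winning move leaves total XOR = 0, i.e. changes one component's Grundy value g to g ⊕ X where X is the current total.
Stack A: target g' = 0⊕0 = 0, but every legal move changes the Grundy value (mex property), so 0 moves.
Stack B: target g' = 0⊕0 = 0, but every legal move changes the Grundy value (mex property), so 0 moves.

0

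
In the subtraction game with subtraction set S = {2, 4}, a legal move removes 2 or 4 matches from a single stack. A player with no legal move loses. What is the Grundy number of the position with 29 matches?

2

n :  0  1  2  3  4  5  6  7  8  9 10 11 12 13 14 15 16 17 18 19 20 21 22 23 24 25 26 27 28 29
G :  0  0  1  1  2  2  0  0  1  1  2  2  0  0  1  1  2  2  0  0  1  1  2  2  0  0  1  1  2  2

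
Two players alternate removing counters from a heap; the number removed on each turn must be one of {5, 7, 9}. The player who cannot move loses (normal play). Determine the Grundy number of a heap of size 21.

G(0) = 0
G(1) = mex{} = 0
G(2) = mex{} = 0
G(3) = mex{} = 0
G(4) = mex{} = 0
G(5) = mex{0} = 1
G(6) = mex{0} = 1
G(7) = mex{0,0} = 1
G(8) = mex{0,0} = 1
G(9) = mex{0,0,0} = 1
G(10) = mex{1,0,0} = 2
G(11) = mex{1,0,0} = 2
G(12) = mex{1,1,0} = 2
G(13) = mex{1,1,0} = 2
G(14) = mex{1,1,1} = 0
G(15) = mex{2,1,1} = 0
G(16) = mex{2,1,1} = 0
G(17) = mex{2,2,1} = 0
G(18) = mex{2,2,1} = 0
G(19) = mex{0,2,2} = 1
G(20) = mex{0,2,2} = 1
G(21) = mex{0,0,2} = 1

1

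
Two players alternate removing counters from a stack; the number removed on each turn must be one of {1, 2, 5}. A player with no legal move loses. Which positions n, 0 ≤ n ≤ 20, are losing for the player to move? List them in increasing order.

G(0) = 0
G(1) = mex{0} = 1
G(2) = mex{1,0} = 2
G(3) = mex{2,1} = 0
G(4) = mex{0,2} = 1
G(5) = mex{1,0,0} = 2
G(6) = mex{2,1,1} = 0
G(7) = mex{0,2,2} = 1
G(8) = mex{1,0,0} = 2
G(9) = mex{2,1,1} = 0
G(10) = mex{0,2,2} = 1
G(11) = mex{1,0,0} = 2
G(12) = mex{2,1,1} = 0
G(13) = mex{0,2,2} = 1
G(14) = mex{1,0,0} = 2
G(15) = mex{2,1,1} = 0
G(16) = mex{0,2,2} = 1
G(17) = mex{1,0,0} = 2
G(18) = mex{2,1,1} = 0
G(19) = mex{0,2,2} = 1
G(20) = mex{1,0,0} = 2
P-positions are exactly the n with G(n) = 0.

0, 3, 6, 9, 12, 15, 18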